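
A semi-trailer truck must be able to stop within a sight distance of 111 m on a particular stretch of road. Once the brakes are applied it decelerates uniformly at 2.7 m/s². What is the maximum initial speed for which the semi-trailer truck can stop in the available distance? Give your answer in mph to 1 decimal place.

Maximum speed ≈ 54.8 mph

v²/(2a) = d ⇒ v = √(2 × 2.700 × 111) = √599.40 = 24.4826 m/s.
24.4826 m/s ÷ 0.44704 = 54.766 mph.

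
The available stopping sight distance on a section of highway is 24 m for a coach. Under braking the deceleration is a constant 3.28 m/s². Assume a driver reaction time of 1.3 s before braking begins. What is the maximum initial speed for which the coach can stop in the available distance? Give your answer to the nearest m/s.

Maximum speed ≈ 9 m/s

Stopping distance: v·t_r + v²/(2a) = 24 with t_r = 1.3 s and a = 3.280 m/s².
So v² + 8.528 v − 157.44 = 0.
Positive root: v = −a·t_r + √((a·t_r)² + 2a·d) = −4.264 + √(18.182 + 157.44) = 8.9882 m/s.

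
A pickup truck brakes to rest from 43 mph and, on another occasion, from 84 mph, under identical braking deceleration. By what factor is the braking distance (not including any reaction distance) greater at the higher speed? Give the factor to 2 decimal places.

Braking distance d = v²/(2a), so with a fixed, d ∝ v².
Factor = (84/43)² = 1.9535² = 3.8162.

Factor ≈ 3.82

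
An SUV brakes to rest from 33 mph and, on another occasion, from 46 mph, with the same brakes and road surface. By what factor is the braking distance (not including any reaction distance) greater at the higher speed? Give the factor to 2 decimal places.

Factor ≈ 1.94

Braking distance d = v²/(2a), so with a fixed, d ∝ v².
Factor = (46/33)² = 1.3939² = 1.9430.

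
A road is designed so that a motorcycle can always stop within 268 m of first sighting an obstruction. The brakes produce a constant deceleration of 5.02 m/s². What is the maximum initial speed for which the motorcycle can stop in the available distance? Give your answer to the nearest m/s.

Maximum speed ≈ 52 m/s

v²/(2a) = d ⇒ v = √(2 × 5.020 × 268) = √2690.72 = 51.8722 m/s.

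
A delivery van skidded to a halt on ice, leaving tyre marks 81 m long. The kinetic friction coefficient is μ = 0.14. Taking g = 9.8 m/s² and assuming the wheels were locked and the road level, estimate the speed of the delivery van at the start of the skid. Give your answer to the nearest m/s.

Deceleration a = μg = 0.14 × 9.8 = 1.372 m/s².
v = √(2a·d) = √(2 × 1.372 × 81) = √222.264 = 14.9085 m/s.

Initial speed ≈ 15 m/s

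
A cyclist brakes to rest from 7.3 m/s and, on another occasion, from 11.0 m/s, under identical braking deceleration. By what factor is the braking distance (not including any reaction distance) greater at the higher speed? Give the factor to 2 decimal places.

Braking distance d = v²/(2a), so with a fixed, d ∝ v².
Factor = (11.0/7.3)² = 1.5068² = 2.2704.

Factor ≈ 2.27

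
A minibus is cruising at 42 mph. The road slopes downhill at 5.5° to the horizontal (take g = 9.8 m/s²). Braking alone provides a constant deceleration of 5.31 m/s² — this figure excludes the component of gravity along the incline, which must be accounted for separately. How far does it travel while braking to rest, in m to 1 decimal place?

42 mph × 0.44704 = 18.7757 m/s.
Gravity along the downhill slope reduces the braking deceleration: a_eff = 5.310 − 9.8·sin 5.5° = 5.310 − 0.939 = 4.371 m/s².
Braking distance = v²/(2a) = 18.7757² / (2 × 4.371) = 352.527 / 8.742 = 40.326 m.

Braking distance ≈ 40.3 m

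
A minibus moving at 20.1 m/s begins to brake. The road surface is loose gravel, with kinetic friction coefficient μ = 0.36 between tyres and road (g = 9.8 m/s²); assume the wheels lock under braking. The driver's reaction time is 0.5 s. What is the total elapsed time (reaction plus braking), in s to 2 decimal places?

a = μg = 0.36 × 9.8 = 3.528 m/s².
Braking time = v/a = 20.1000 / 3.528 = 5.697 s.
Total = 0.5 + 5.697 = 6.197 s.

Total time ≈ 6.20 s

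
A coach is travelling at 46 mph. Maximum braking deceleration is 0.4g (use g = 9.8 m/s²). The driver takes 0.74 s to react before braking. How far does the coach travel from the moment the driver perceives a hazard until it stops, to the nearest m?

46 mph × 0.44704 = 20.5638 m/s.
a = 0.4 × 9.8 = 3.920 m/s².
Reaction distance = v·t_r = 20.5638 × 0.74 = 15.217 m.
Braking distance = v²/(2a) = 20.5638² / (2 × 3.920) = 422.870 / 7.840 = 53.938 m.
Total = 15.217 + 53.938 = 69.155 m.

Total stopping distance ≈ 69 m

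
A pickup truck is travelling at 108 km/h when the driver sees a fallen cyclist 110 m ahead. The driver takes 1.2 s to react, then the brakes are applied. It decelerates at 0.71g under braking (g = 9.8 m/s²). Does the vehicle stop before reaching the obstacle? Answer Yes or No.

Yes

108 km/h ÷ 3.6 = 30.0000 m/s.
a = 0.71 × 9.8 = 6.958 m/s².
Reaction distance = 30.0000 × 1.2 = 36.000 m.
Braking distance = v²/(2a) = 900.000 / 13.916 = 64.674 m.
Total stopping distance = 36.000 + 64.674 = 100.674 m, vs 110 m available — it stops with 110 − 100.674 = 9.326 m to spare.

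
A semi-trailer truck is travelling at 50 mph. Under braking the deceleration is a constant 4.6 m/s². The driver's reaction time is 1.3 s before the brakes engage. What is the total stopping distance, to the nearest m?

50 mph × 0.44704 = 22.3520 m/s.
Reaction distance = v·t_r = 22.3520 × 1.3 = 29.058 m.
Braking distance = v²/(2a) = 22.3520² / (2 × 4.600) = 499.612 / 9.200 = 54.306 m.
Total = 29.058 + 54.306 = 83.364 m.

Total stopping distance ≈ 83 m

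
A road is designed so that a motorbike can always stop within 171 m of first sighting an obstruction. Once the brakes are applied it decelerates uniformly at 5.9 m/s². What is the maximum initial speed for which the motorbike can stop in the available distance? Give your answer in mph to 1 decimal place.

v²/(2a) = d ⇒ v = √(2 × 5.900 × 171) = √2017.80 = 44.9199 m/s.
44.9199 m/s ÷ 0.44704 = 100.483 mph.

Maximum speed ≈ 100.5 mph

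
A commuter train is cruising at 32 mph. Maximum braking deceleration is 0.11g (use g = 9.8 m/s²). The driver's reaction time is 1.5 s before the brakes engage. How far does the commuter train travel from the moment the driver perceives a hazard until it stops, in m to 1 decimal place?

32 mph × 0.44704 = 14.3053 m/s.
a = 0.11 × 9.8 = 1.078 m/s².
Reaction distance = v·t_r = 14.3053 × 1.5 = 21.458 m.
Braking distance = v²/(2a) = 14.3053² / (2 × 1.078) = 204.642 / 2.156 = 94.917 m.
Total = 21.458 + 94.917 = 116.375 m.

Total stopping distance ≈ 116.4 m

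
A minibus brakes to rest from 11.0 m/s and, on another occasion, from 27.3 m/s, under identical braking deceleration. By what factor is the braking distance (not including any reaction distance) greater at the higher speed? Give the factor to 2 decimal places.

Braking distance d = v²/(2a), so with a fixed, d ∝ v².
Factor = (27.3/11.0)² = 2.4818² = 6.1593.

Factor ≈ 6.16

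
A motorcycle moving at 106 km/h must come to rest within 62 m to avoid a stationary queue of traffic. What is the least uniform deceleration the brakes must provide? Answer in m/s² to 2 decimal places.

Required deceleration ≈ 6.99 m/s²

106 km/h ÷ 3.6 = 29.4444 m/s.
v² = 2a·d ⇒ a = v²/(2d) = 29.4444² / (2 × 62.000) = 866.973 / 124.000 = 6.9917 m/s².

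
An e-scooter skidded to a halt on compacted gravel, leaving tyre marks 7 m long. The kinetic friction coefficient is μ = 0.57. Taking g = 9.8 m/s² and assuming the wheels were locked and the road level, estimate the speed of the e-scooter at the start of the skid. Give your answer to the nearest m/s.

Deceleration a = μg = 0.57 × 9.8 = 5.586 m/s².
v = √(2a·d) = √(2 × 5.586 × 7) = √78.204 = 8.8433 m/s.

Initial speed ≈ 9 m/s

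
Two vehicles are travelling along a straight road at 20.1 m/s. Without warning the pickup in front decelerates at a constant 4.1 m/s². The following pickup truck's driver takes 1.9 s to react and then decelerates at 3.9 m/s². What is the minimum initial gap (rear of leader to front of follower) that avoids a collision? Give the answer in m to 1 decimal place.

Minimum gap ≈ 40.7 m

Leader travels v²/(2a_L) = 404.010 / 8.200 = 49.270 m before stopping.
Follower covers v·t_r = 20.1000 × 1.9 = 38.190 m while reacting, then v²/(2a_F) = 404.010 / 7.800 = 51.796 m while braking, for a total of 38.190 + 51.796 = 89.986 m.
Since a_F ≤ a_L and the follower starts braking later, the follower is never slower than the leader, so the closest approach is when both have stopped.
Minimum gap = 89.986 − 49.270 = 40.716 m.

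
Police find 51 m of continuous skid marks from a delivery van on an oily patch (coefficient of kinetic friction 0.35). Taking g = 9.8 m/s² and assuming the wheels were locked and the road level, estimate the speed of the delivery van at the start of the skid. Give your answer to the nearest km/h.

Deceleration a = μg = 0.35 × 9.8 = 3.430 m/s².
v = √(2a·d) = √(2 × 3.430 × 51) = √349.860 = 18.7045 m/s.
= 18.7045 × 3.6 = 67.336 km/h.

Initial speed ≈ 67 km/h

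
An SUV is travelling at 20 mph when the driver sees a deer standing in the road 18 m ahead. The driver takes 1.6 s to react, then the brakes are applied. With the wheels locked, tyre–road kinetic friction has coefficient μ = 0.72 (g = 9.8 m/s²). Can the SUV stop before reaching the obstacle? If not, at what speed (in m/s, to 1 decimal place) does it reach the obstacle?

No — it strikes the obstacle at 5.3 m/s

20 mph × 0.44704 = 8.9408 m/s.
a = μg = 0.72 × 9.8 = 7.056 m/s².
Reaction distance = 8.9408 × 1.6 = 14.305 m.
Braking distance needed to stop: v²/(2a) = 79.938 / 14.112 = 5.665 m, so total needed = 14.305 + 5.665 = 19.970 m > 18 m — it cannot stop.
Distance remaining when braking begins: 18 − 14.305 = 3.695 m.
v² = v₀² − 2a·d = 79.938 − 2 × 7.056 × 3.695 = 27.794 m²/s².
v = √27.794 = 5.272 m/s.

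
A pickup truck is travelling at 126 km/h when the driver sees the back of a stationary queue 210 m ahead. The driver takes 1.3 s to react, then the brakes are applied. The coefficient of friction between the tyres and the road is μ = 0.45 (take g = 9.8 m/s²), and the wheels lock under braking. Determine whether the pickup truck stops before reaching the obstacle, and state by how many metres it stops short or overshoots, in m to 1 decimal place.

126 km/h ÷ 3.6 = 35.0000 m/s.
a = μg = 0.45 × 9.8 = 4.410 m/s².
Reaction distance = 35.0000 × 1.3 = 45.500 m.
Braking distance = v²/(2a) = 1225.000 / 8.820 = 138.889 m.
Total stopping distance = 45.500 + 138.889 = 184.389 m, vs 210 m available — it stops with 210 − 184.389 = 25.611 m to spare.

Yes — it stops 25.6 m short of the obstacle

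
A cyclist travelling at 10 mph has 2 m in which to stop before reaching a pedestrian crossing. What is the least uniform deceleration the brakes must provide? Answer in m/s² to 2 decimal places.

Required deceleration ≈ 5.00 m/s²

10 mph × 0.44704 = 4.4704 m/s.
v² = 2a·d ⇒ a = v²/(2d) = 4.4704² / (2 × 2.000) = 19.984 / 4.000 = 4.9960 m/s².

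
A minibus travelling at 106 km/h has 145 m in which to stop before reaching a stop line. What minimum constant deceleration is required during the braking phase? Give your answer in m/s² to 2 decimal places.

Required deceleration ≈ 2.99 m/s²

106 km/h ÷ 3.6 = 29.4444 m/s.
v² = 2a·d ⇒ a = v²/(2d) = 29.4444² / (2 × 145.000) = 866.973 / 290.000 = 2.9896 m/s².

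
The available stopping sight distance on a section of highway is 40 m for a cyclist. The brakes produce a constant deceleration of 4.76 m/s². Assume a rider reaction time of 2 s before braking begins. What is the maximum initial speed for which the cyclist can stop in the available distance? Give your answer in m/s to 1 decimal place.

Maximum speed ≈ 12.2 m/s

Stopping distance: v·t_r + v²/(2a) = 40 with t_r = 2 s and a = 4.760 m/s².
So v² + 19.040 v − 380.80 = 0.
Positive root: v = −a·t_r + √((a·t_r)² + 2a·d) = −9.520 + √(90.630 + 380.80) = 12.1924 m/s.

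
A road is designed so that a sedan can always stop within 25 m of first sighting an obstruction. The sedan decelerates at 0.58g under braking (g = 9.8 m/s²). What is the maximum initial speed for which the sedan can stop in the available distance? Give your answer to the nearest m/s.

Maximum speed ≈ 17 m/s

a = 0.58 × 9.8 = 5.684 m/s².
v²/(2a) = d ⇒ v = √(2 × 5.684 × 25) = √284.20 = 16.8582 m/s.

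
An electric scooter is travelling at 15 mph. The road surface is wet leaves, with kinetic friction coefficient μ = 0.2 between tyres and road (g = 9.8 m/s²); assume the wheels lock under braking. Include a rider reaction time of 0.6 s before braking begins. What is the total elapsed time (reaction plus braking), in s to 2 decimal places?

15 mph × 0.44704 = 6.7056 m/s.
a = μg = 0.2 × 9.8 = 1.960 m/s².
Braking time = v/a = 6.7056 / 1.960 = 3.421 s.
Total = 0.6 + 3.421 = 4.021 s.

Total time ≈ 4.02 s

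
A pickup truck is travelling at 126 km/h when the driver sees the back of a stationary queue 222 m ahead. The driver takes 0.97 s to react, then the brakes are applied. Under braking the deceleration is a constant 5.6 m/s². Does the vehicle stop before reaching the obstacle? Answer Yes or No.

126 km/h ÷ 3.6 = 35.0000 m/s.
Reaction distance = 35.0000 × 0.97 = 33.950 m.
Braking distance = v²/(2a) = 1225.000 / 11.200 = 109.375 m.
Total stopping distance = 33.950 + 109.375 = 143.325 m, vs 222 m available — it stops with 222 − 143.325 = 78.675 m to spare.

Yes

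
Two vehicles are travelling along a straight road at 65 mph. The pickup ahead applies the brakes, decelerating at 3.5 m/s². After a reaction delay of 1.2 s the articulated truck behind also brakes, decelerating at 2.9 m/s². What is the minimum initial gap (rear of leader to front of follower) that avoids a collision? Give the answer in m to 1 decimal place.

65 mph × 0.44704 = 29.0576 m/s.
Leader travels v²/(2a_L) = 844.344 / 7.000 = 120.621 m before stopping.
Follower covers v·t_r = 29.0576 × 1.2 = 34.869 m while reacting, then v²/(2a_F) = 844.344 / 5.800 = 145.577 m while braking, for a total of 34.869 + 145.577 = 180.446 m.
Since a_F ≤ a_L and the follower starts braking later, the follower is never slower than the leader, so the closest approach is when both have stopped.
Minimum gap = 180.446 − 120.621 = 59.825 m.

Minimum gap ≈ 59.8 m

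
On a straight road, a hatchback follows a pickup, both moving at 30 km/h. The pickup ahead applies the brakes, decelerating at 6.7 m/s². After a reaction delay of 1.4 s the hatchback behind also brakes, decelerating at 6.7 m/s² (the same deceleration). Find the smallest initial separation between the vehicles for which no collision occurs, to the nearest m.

30 km/h ÷ 3.6 = 8.3333 m/s.
Leader travels v²/(2a_L) = 69.444 / 13.400 = 5.182 m before stopping.
Follower covers v·t_r = 8.3333 × 1.4 = 11.667 m while reacting, then v²/(2a_F) = 69.444 / 13.400 = 5.182 m while braking, for a total of 11.667 + 5.182 = 16.849 m.
Since a_F ≤ a_L and the follower starts braking later, the follower is never slower than the leader, so the closest approach is when both have stopped.
Minimum gap = 16.849 − 5.182 = 11.667 m.

Minimum gap ≈ 12 m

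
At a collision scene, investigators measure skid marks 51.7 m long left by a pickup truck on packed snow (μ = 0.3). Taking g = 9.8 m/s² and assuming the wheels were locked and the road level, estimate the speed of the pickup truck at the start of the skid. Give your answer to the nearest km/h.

Initial speed ≈ 63 km/h

Deceleration a = μg = 0.3 × 9.8 = 2.940 m/s².
v = √(2a·d) = √(2 × 2.940 × 51.7) = √303.996 = 17.4355 m/s.
= 17.4355 × 3.6 = 62.768 km/h.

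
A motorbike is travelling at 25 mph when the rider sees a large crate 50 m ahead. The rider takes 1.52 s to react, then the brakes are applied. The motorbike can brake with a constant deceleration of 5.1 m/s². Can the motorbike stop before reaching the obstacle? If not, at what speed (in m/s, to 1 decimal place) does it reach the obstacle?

Yes — it stops about 20.8 m short of the obstacle, so it never reaches it

25 mph × 0.44704 = 11.1760 m/s.
Reaction distance = 11.1760 × 1.52 = 16.988 m.
Braking distance = v²/(2a) = 124.903 / 10.200 = 12.245 m.
Total stopping distance = 16.988 + 12.245 = 29.233 m, vs 50 m available — it stops with 50 − 29.233 = 20.767 m to spare.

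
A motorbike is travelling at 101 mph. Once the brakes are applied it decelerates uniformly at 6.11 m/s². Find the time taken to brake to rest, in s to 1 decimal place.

Braking time ≈ 7.4 s

101 mph × 0.44704 = 45.1510 m/s.
Braking time = v/a = 45.1510 / 6.110 = 7.390 s.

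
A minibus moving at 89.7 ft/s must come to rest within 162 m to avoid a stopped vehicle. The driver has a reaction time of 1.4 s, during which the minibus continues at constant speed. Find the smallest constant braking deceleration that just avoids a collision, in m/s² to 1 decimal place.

89.7 ft/s × 0.3048 = 27.3406 m/s.
Distance covered during reaction = 27.3406 × 1.4 = 38.277 m.
Distance available for braking: 162 − 38.277 = 123.723 m.
v² = 2a·d ⇒ a = v²/(2d) = 27.3406² / (2 × 123.723) = 747.508 / 247.446 = 3.0209 m/s².

Required deceleration ≈ 3.0 m/s²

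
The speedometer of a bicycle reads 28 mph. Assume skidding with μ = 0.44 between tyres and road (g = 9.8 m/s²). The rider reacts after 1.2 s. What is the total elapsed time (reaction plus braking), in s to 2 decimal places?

28 mph × 0.44704 = 12.5171 m/s.
a = μg = 0.44 × 9.8 = 4.312 m/s².
Braking time = v/a = 12.5171 / 4.312 = 2.903 s.
Total = 1.2 + 2.903 = 4.103 s.

Total time ≈ 4.10 s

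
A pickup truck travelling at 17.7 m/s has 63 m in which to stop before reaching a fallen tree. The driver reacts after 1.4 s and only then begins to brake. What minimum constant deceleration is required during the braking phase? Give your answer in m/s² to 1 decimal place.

Required deceleration ≈ 4.1 m/s²

Distance covered during reaction = 17.7000 × 1.4 = 24.780 m.
Distance available for braking: 63 − 24.780 = 38.220 m.
v² = 2a·d ⇒ a = v²/(2d) = 17.7000² / (2 × 38.220) = 313.290 / 76.440 = 4.0985 m/s².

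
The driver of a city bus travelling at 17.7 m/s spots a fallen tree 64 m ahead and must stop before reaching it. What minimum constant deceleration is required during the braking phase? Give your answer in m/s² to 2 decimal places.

Required deceleration ≈ 2.45 m/s²

v² = 2a·d ⇒ a = v²/(2d) = 17.7000² / (2 × 64.000) = 313.290 / 128.000 = 2.4476 m/s².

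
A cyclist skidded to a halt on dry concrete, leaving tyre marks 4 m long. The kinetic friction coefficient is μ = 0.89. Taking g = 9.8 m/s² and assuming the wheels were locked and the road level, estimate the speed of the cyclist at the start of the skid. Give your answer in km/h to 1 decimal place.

Initial speed ≈ 30.1 km/h

Deceleration a = μg = 0.89 × 9.8 = 8.722 m/s².
v = √(2a·d) = √(2 × 8.722 × 4) = √69.776 = 8.3532 m/s.
= 8.3532 × 3.6 = 30.072 km/h.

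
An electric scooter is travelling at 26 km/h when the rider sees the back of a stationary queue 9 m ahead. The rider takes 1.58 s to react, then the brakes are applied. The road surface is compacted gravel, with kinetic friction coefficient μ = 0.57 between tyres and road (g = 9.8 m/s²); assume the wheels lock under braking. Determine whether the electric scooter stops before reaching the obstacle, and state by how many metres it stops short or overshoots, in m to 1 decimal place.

No — it overshoots by 7.1 m

26 km/h ÷ 3.6 = 7.2222 m/s.
a = μg = 0.57 × 9.8 = 5.586 m/s².
Reaction distance = 7.2222 × 1.58 = 11.411 m.
Braking distance = v²/(2a) = 52.160 / 11.172 = 4.669 m.
Total stopping distance = 11.411 + 4.669 = 16.080 m, vs 9 m available — it cannot stop in time and overshoots by 16.080 − 9 = 7.080 m.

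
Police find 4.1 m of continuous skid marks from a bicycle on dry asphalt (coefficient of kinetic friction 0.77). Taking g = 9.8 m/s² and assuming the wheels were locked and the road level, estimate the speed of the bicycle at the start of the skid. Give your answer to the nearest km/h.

Deceleration a = μg = 0.77 × 9.8 = 7.546 m/s².
v = √(2a·d) = √(2 × 7.546 × 4.1) = √61.877 = 7.8662 m/s.
= 7.8662 × 3.6 = 28.318 km/h.

Initial speed ≈ 28 km/h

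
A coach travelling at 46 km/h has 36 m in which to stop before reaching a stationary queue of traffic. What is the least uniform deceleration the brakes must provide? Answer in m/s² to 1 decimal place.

46 km/h ÷ 3.6 = 12.7778 m/s.
v² = 2a·d ⇒ a = v²/(2d) = 12.7778² / (2 × 36.000) = 163.272 / 72.000 = 2.2677 m/s².

Required deceleration ≈ 2.3 m/s²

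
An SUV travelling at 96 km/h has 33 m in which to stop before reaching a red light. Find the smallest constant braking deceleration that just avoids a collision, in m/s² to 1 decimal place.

Required deceleration ≈ 10.8 m/s²

96 km/h ÷ 3.6 = 26.6667 m/s.
v² = 2a·d ⇒ a = v²/(2d) = 26.6667² / (2 × 33.000) = 711.113 / 66.000 = 10.7744 m/s².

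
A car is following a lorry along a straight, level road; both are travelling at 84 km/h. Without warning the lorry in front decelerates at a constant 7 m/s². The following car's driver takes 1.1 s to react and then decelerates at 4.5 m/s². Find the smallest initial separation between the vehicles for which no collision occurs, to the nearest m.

84 km/h ÷ 3.6 = 23.3333 m/s.
Leader travels v²/(2a_L) = 544.443 / 14.000 = 38.889 m before stopping.
Follower covers v·t_r = 23.3333 × 1.1 = 25.667 m while reacting, then v²/(2a_F) = 544.443 / 9.000 = 60.494 m while braking, for a total of 25.667 + 60.494 = 86.161 m.
Since a_F ≤ a_L and the follower starts braking later, the follower is never slower than the leader, so the closest approach is when both have stopped.
Minimum gap = 86.161 − 38.889 = 47.272 m.

Minimum gap ≈ 47 m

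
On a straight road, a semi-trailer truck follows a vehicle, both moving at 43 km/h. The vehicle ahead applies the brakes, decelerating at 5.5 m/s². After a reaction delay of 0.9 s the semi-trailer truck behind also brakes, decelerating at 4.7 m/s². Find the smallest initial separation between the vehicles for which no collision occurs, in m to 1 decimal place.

43 km/h ÷ 3.6 = 11.9444 m/s.
Leader travels v²/(2a_L) = 142.669 / 11.000 = 12.970 m before stopping.
Follower covers v·t_r = 11.9444 × 0.9 = 10.750 m while reacting, then v²/(2a_F) = 142.669 / 9.400 = 15.178 m while braking, for a total of 10.750 + 15.178 = 25.928 m.
Since a_F ≤ a_L and the follower starts braking later, the follower is never slower than the leader, so the closest approach is when both have stopped.
Minimum gap = 25.928 − 12.970 = 12.958 m.

Minimum gap ≈ 13.0 m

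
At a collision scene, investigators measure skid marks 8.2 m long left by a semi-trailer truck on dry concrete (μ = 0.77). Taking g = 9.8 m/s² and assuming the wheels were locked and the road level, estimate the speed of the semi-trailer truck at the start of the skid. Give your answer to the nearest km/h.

Deceleration a = μg = 0.77 × 9.8 = 7.546 m/s².
v = √(2a·d) = √(2 × 7.546 × 8.2) = √123.754 = 11.1245 m/s.
= 11.1245 × 3.6 = 40.048 km/h.

Initial speed ≈ 40 km/h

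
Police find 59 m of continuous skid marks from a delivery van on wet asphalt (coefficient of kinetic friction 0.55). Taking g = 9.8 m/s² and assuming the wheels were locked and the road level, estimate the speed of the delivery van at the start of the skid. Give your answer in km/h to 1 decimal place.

Deceleration a = μg = 0.55 × 9.8 = 5.390 m/s².
v = √(2a·d) = √(2 × 5.390 × 59) = √636.020 = 25.2194 m/s.
= 25.2194 × 3.6 = 90.790 km/h.

Initial speed ≈ 90.8 km/h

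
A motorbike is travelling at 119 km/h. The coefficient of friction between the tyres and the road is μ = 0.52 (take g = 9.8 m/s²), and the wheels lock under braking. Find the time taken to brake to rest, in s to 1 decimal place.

119 km/h ÷ 3.6 = 33.0556 m/s.
a = μg = 0.52 × 9.8 = 5.096 m/s².
Braking time = v/a = 33.0556 / 5.096 = 6.487 s.

Braking time ≈ 6.5 s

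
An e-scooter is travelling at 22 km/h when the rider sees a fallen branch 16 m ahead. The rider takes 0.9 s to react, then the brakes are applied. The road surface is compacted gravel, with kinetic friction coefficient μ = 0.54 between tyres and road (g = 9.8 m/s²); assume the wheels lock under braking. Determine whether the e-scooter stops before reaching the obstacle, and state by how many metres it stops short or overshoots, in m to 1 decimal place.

22 km/h ÷ 3.6 = 6.1111 m/s.
a = μg = 0.54 × 9.8 = 5.292 m/s².
Reaction distance = 6.1111 × 0.9 = 5.500 m.
Braking distance = v²/(2a) = 37.346 / 10.584 = 3.529 m.
Total stopping distance = 5.500 + 3.529 = 9.029 m, vs 16 m available — it stops with 16 − 9.029 = 6.971 m to spare.

Yes — it stops 7.0 m short of the obstacle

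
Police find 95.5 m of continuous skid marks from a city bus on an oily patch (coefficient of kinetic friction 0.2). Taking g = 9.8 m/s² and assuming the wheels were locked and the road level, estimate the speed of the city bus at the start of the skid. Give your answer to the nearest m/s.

Initial speed ≈ 19 m/s

Deceleration a = μg = 0.2 × 9.8 = 1.960 m/s².
v = √(2a·d) = √(2 × 1.960 × 95.5) = √374.360 = 19.3484 m/s.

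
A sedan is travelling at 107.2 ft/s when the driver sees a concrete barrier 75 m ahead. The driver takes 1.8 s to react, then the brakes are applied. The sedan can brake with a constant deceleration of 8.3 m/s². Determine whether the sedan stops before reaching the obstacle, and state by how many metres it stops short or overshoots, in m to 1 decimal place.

No — it overshoots by 48.1 m

107.2 ft/s × 0.3048 = 32.6746 m/s.
Reaction distance = 32.6746 × 1.8 = 58.814 m.
Braking distance = v²/(2a) = 1067.629 / 16.600 = 64.315 m.
Total stopping distance = 58.814 + 64.315 = 123.129 m, vs 75 m available — it cannot stop in time and overshoots by 123.129 − 75 = 48.129 m.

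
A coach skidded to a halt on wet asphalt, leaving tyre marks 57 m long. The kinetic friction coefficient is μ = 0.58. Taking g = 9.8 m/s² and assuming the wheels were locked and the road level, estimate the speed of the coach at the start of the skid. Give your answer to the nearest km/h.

Deceleration a = μg = 0.58 × 9.8 = 5.684 m/s².
v = √(2a·d) = √(2 × 5.684 × 57) = √647.976 = 25.4554 m/s.
= 25.4554 × 3.6 = 91.639 km/h.

Initial speed ≈ 92 km/h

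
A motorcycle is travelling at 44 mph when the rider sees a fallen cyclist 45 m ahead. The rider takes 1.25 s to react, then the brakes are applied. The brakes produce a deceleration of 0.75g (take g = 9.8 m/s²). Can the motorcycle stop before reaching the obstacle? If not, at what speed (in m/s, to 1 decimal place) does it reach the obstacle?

No — it strikes the obstacle at 9.3 m/s

44 mph × 0.44704 = 19.6698 m/s.
a = 0.75 × 9.8 = 7.350 m/s².
Reaction distance = 19.6698 × 1.25 = 24.587 m.
Braking distance needed to stop: v²/(2a) = 386.901 / 14.700 = 26.320 m, so total needed = 24.587 + 26.320 = 50.907 m > 45 m — it cannot stop.
Distance remaining when braking begins: 45 − 24.587 = 20.413 m.
v² = v₀² − 2a·d = 386.901 − 2 × 7.350 × 20.413 = 86.830 m²/s².
v = √86.830 = 9.318 m/s.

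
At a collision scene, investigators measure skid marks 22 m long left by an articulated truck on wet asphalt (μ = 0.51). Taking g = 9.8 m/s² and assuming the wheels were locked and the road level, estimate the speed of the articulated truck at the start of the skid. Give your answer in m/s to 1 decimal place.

Initial speed ≈ 14.8 m/s

Deceleration a = μg = 0.51 × 9.8 = 4.998 m/s².
v = √(2a·d) = √(2 × 4.998 × 22) = √219.912 = 14.8294 m/s.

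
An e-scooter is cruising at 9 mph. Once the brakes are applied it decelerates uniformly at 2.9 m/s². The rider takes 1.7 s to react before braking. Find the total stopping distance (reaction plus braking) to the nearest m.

Total stopping distance ≈ 10 m

9 mph × 0.44704 = 4.0234 m/s.
Reaction distance = v·t_r = 4.0234 × 1.7 = 6.840 m.
Braking distance = v²/(2a) = 4.0234² / (2 × 2.900) = 16.188 / 5.800 = 2.791 m.
Total = 6.840 + 2.791 = 9.631 m.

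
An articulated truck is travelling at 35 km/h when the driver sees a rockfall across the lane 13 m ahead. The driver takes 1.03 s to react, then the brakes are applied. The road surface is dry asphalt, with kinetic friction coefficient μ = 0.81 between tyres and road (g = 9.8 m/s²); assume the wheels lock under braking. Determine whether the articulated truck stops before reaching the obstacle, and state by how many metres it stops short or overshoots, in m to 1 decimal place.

35 km/h ÷ 3.6 = 9.7222 m/s.
a = μg = 0.81 × 9.8 = 7.938 m/s².
Reaction distance = 9.7222 × 1.03 = 10.014 m.
Braking distance = v²/(2a) = 94.521 / 15.876 = 5.954 m.
Total stopping distance = 10.014 + 5.954 = 15.968 m, vs 13 m available — it cannot stop in time and overshoots by 15.968 − 13 = 2.968 m.

No — it overshoots by 3.0 m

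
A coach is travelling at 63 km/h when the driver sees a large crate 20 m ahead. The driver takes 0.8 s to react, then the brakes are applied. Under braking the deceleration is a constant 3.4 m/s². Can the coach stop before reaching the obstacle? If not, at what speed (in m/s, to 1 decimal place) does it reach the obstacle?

63 km/h ÷ 3.6 = 17.5000 m/s.
Reaction distance = 17.5000 × 0.8 = 14.000 m.
Braking distance needed to stop: v²/(2a) = 306.250 / 6.800 = 45.037 m, so total needed = 14.000 + 45.037 = 59.037 m > 20 m — it cannot stop.
Distance remaining when braking begins: 20 − 14.000 = 6.000 m.
v² = v₀² − 2a·d = 306.250 − 2 × 3.400 × 6.000 = 265.450 m²/s².
v = √265.450 = 16.293 m/s.

No — it strikes the obstacle at 16.3 m/s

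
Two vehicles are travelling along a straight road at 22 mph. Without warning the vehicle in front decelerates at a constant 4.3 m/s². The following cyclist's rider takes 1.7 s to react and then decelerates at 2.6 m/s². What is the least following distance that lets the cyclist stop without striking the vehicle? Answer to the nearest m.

Minimum gap ≈ 24 m

22 mph × 0.44704 = 9.8349 m/s.
Leader travels v²/(2a_L) = 96.725 / 8.600 = 11.247 m before stopping.
Follower covers v·t_r = 9.8349 × 1.7 = 16.719 m while reacting, then v²/(2a_F) = 96.725 / 5.200 = 18.601 m while braking, for a total of 16.719 + 18.601 = 35.320 m.
Since a_F ≤ a_L and the follower starts braking later, the follower is never slower than the leader, so the closest approach is when both have stopped.
Minimum gap = 35.320 − 11.247 = 24.073 m.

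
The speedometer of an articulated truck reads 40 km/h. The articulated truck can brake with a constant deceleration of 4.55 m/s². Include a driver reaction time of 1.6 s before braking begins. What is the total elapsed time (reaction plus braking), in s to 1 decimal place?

Total time ≈ 4.0 s

40 km/h ÷ 3.6 = 11.1111 m/s.
Braking time = v/a = 11.1111 / 4.550 = 2.442 s.
Total = 1.6 + 2.442 = 4.042 s.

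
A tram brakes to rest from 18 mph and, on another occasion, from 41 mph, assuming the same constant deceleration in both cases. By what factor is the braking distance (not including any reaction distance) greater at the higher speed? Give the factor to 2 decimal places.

Factor ≈ 5.19

Braking distance d = v²/(2a), so with a fixed, d ∝ v².
Factor = (41/18)² = 2.2778² = 5.1884.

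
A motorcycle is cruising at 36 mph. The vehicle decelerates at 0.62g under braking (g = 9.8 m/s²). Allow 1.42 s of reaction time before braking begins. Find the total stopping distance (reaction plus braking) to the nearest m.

Total stopping distance ≈ 44 m

36 mph × 0.44704 = 16.0934 m/s.
a = 0.62 × 9.8 = 6.076 m/s².
Reaction distance = v·t_r = 16.0934 × 1.42 = 22.853 m.
Braking distance = v²/(2a) = 16.0934² / (2 × 6.076) = 258.998 / 12.152 = 21.313 m.
Total = 22.853 + 21.313 = 44.166 m.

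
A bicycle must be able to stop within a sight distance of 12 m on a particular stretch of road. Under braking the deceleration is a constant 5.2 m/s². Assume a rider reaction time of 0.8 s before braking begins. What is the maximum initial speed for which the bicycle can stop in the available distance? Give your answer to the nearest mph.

Stopping distance: v·t_r + v²/(2a) = 12 with t_r = 0.8 s and a = 5.200 m/s².
So v² + 8.320 v − 124.80 = 0.
Positive root: v = −a·t_r + √((a·t_r)² + 2a·d) = −4.160 + √(17.306 + 124.80) = 7.7608 m/s.
7.7608 m/s ÷ 0.44704 = 17.360 mph.

Maximum speed ≈ 17 mph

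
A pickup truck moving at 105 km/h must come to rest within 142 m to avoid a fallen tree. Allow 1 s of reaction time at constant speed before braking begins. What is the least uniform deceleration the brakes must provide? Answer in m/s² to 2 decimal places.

Required deceleration ≈ 3.77 m/s²

105 km/h ÷ 3.6 = 29.1667 m/s.
Distance covered during reaction = 29.1667 × 1 = 29.167 m.
Distance available for braking: 142 − 29.167 = 112.833 m.
v² = 2a·d ⇒ a = v²/(2d) = 29.1667² / (2 × 112.833) = 850.696 / 225.666 = 3.7697 m/s².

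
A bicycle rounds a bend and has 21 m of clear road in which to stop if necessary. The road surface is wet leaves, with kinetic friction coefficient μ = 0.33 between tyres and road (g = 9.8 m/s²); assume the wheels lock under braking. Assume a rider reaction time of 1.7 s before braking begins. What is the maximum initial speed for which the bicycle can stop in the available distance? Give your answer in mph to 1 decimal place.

a = μg = 0.33 × 9.8 = 3.234 m/s².
Stopping distance: v·t_r + v²/(2a) = 21 with t_r = 1.7 s and a = 3.234 m/s².
So v² + 10.996 v − 135.83 = 0.
Positive root: v = −a·t_r + √((a·t_r)² + 2a·d) = −5.498 + √(30.228 + 135.83) = 7.3883 m/s.
7.3883 m/s ÷ 0.44704 = 16.527 mph.

Maximum speed ≈ 16.5 mph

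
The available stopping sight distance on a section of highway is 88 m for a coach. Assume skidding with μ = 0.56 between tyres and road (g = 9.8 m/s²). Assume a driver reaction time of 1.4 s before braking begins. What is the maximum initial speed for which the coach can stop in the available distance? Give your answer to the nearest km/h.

Maximum speed ≈ 88 km/h

a = μg = 0.56 × 9.8 = 5.488 m/s².
Stopping distance: v·t_r + v²/(2a) = 88 with t_r = 1.4 s and a = 5.488 m/s².
So v² + 15.366 v − 965.89 = 0.
Positive root: v = −a·t_r + √((a·t_r)² + 2a·d) = −7.683 + √(59.028 + 965.89) = 24.3313 m/s.
24.3313 m/s × 3.6 = 87.593 km/h.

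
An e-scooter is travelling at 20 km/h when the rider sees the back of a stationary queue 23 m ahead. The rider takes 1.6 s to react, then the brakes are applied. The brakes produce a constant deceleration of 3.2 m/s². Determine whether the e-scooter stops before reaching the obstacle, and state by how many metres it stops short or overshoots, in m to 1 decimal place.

20 km/h ÷ 3.6 = 5.5556 m/s.
Reaction distance = 5.5556 × 1.6 = 8.889 m.
Braking distance = v²/(2a) = 30.865 / 6.400 = 4.823 m.
Total stopping distance = 8.889 + 4.823 = 13.712 m, vs 23 m available — it stops with 23 − 13.712 = 9.288 m to spare.

Yes — it stops 9.3 m short of the obstacle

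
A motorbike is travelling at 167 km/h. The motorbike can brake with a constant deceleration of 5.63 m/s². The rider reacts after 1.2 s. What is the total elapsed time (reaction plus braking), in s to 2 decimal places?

Total time ≈ 9.44 s

167 km/h ÷ 3.6 = 46.3889 m/s.
Braking time = v/a = 46.3889 / 5.630 = 8.240 s.
Total = 1.2 + 8.240 = 9.440 s.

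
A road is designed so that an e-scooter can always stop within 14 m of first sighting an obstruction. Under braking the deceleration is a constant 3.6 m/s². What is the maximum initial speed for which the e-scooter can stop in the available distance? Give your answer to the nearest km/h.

v²/(2a) = d ⇒ v = √(2 × 3.600 × 14) = √100.80 = 10.0399 m/s.
10.0399 m/s × 3.6 = 36.144 km/h.

Maximum speed ≈ 36 km/h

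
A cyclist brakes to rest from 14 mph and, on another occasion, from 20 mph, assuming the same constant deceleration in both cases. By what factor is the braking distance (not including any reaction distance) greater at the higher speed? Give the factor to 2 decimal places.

Factor ≈ 2.04

Braking distance d = v²/(2a), so with a fixed, d ∝ v².
Factor = (20/14)² = 1.4286² = 2.0409.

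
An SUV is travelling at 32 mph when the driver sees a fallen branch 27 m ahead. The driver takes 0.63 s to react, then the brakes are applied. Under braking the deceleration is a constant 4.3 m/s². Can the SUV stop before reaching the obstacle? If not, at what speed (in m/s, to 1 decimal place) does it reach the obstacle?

No — it strikes the obstacle at 7.1 m/s

32 mph × 0.44704 = 14.3053 m/s.
Reaction distance = 14.3053 × 0.63 = 9.012 m.
Braking distance needed to stop: v²/(2a) = 204.642 / 8.600 = 23.796 m, so total needed = 9.012 + 23.796 = 32.808 m > 27 m — it cannot stop.
Distance remaining when braking begins: 27 − 9.012 = 17.988 m.
v² = v₀² − 2a·d = 204.642 − 2 × 4.300 × 17.988 = 49.945 m²/s².
v = √49.945 = 7.067 m/s.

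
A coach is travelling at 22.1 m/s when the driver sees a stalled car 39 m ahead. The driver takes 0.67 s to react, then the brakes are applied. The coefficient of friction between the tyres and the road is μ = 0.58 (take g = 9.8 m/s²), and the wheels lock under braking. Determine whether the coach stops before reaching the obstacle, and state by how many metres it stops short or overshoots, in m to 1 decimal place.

a = μg = 0.58 × 9.8 = 5.684 m/s².
Reaction distance = 22.1000 × 0.67 = 14.807 m.
Braking distance = v²/(2a) = 488.410 / 11.368 = 42.964 m.
Total stopping distance = 14.807 + 42.964 = 57.771 m, vs 39 m available — it cannot stop in time and overshoots by 57.771 − 39 = 18.771 m.

No — it overshoots by 18.8 m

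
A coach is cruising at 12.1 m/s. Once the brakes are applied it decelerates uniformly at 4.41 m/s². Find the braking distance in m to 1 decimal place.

Braking distance ≈ 16.6 m

Braking distance = v²/(2a) = 12.1000² / (2 × 4.410) = 146.410 / 8.820 = 16.600 m.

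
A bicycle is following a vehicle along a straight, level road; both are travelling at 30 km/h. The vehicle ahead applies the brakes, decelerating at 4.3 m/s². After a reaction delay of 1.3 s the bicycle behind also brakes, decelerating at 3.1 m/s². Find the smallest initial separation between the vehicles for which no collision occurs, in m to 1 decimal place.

Minimum gap ≈ 14.0 m

30 km/h ÷ 3.6 = 8.3333 m/s.
Leader travels v²/(2a_L) = 69.444 / 8.600 = 8.075 m before stopping.
Follower covers v·t_r = 8.3333 × 1.3 = 10.833 m while reacting, then v²/(2a_F) = 69.444 / 6.200 = 11.201 m while braking, for a total of 10.833 + 11.201 = 22.034 m.
Since a_F ≤ a_L and the follower starts braking later, the follower is never slower than the leader, so the closest approach is when both have stopped.
Minimum gap = 22.034 − 8.075 = 13.959 m.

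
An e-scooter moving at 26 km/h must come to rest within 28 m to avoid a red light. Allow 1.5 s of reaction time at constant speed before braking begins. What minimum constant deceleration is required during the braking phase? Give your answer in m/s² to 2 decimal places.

26 km/h ÷ 3.6 = 7.2222 m/s.
Distance covered during reaction = 7.2222 × 1.5 = 10.833 m.
Distance available for braking: 28 − 10.833 = 17.167 m.
v² = 2a·d ⇒ a = v²/(2d) = 7.2222² / (2 × 17.167) = 52.160 / 34.334 = 1.5192 m/s².

Required deceleration ≈ 1.52 m/s²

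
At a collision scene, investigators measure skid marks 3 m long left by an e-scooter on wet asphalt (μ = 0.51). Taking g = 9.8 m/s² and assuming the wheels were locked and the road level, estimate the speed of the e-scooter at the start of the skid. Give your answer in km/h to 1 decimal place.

Initial speed ≈ 19.7 km/h

Deceleration a = μg = 0.51 × 9.8 = 4.998 m/s².
v = √(2a·d) = √(2 × 4.998 × 3) = √29.988 = 5.4761 m/s.
= 5.4761 × 3.6 = 19.714 km/h.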